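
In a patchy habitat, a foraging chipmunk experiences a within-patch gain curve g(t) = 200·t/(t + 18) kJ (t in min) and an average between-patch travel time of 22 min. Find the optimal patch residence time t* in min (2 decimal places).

Optimal t* satisfies g'(t*) = g(t*)/(T + t*).
g'(t) = 200·18/(t + 18)². Setting 200·18/(t+18)² = 200t/[(t+18)(22+t)] gives 18(22+t) = t(t+18), so t² = 18×22 = 396.
t* = √396 = 19.9 min.

19.90 min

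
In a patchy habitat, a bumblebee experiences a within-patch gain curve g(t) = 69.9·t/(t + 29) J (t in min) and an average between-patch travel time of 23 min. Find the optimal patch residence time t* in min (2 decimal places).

Maximise g(t)/(T+t): set derivative to zero → g'(t)(T+t) = g(t).
g'(t) = 69.9·29/(t + 29)². Setting 69.9·29/(t+29)² = 69.9t/[(t+29)(23+t)] gives 29(23+t) = t(t+29), so t² = 29×23 = 667.
t* = √667 = 25.83 min.

25.83 min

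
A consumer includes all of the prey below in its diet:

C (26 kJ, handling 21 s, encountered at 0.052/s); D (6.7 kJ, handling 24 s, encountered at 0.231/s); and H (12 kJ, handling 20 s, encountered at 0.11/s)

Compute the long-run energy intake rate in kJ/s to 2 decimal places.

R = Σλ_iE_i / (1 + Σλ_ih_i)
Numerator: 0.052×26 + 0.231×6.7 + 0.11×12 = 4.22
Denominator: 1 + 0.052×21 + 0.231×24 + 0.11×20 = 9.836
R = 4.22/9.836 = 0.429 kJ/s

0.43 kJ/s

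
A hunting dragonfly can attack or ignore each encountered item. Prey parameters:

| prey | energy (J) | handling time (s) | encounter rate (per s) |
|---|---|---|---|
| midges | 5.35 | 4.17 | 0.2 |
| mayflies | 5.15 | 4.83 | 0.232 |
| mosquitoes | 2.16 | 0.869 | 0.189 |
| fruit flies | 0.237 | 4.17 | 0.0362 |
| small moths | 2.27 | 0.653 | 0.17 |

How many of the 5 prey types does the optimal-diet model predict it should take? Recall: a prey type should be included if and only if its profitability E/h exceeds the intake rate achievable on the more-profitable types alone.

Rank by E/h (J/s): small moths 3.48, mosquitoes 2.49, midges 1.28, mayflies 1.07, fruit flies 0.0568. Include each in turn until the next type's E/h falls below the running intake rate.
Rate on top 1: 0.3473. mosquitoes: 2.49 > 0.3473 → include.
Rate on top 2: 0.6227. midges: 1.28 > 0.6227 → include.
Rate on top 3: 0.8838. mayflies: 1.07 > 0.8838 → include.
Rate on top 4: 0.9471. fruit flies: 0.0568 < 0.9471 → exclude; stop.
Optimal diet: small moths, mosquitoes, midges, mayflies — 4 of 5 types.

4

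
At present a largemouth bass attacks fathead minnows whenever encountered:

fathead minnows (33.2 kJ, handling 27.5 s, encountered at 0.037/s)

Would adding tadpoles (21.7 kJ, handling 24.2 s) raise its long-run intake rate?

Intake rate on the current diet: R = (0.037×33.2) / (1 + 0.037×27.5) = 1.228/2.018 = 0.6089 kJ/s.
Profitability of tadpoles: 21.7/24.2 = 0.8967 kJ/s.
Since 0.8967 > R, including tadpoles increases the long-run rate.

Yes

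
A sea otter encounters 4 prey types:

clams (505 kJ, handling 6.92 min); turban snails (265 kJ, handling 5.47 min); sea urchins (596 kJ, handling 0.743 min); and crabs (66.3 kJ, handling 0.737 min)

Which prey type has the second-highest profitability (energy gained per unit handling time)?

crabs

Profitability E/h (kJ/min): clams = 505/6.92 = 73, turban snails = 265/5.47 = 48.4, sea urchins = 596/0.743 = 802, crabs = 66.3/0.737 = 90.
Ranked: sea urchins > crabs > clams > turban snails.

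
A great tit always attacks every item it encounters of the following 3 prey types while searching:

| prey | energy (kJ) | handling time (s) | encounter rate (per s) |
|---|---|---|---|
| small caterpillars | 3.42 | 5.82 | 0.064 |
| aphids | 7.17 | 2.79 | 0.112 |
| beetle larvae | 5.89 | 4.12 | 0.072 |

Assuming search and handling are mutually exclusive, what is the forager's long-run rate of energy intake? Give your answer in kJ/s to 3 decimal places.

0.730 kJ/s

Energy encountered per unit search time: 0.064×3.42 + 0.112×7.17 + 0.072×5.89 = 1.446 kJ/s.
Handling time per unit search time: 0.064×5.82 + 0.112×2.79 + 0.072×4.12 = 0.9816.
Rate = 1.446/(1 + 0.9816) = 0.7297 kJ/s.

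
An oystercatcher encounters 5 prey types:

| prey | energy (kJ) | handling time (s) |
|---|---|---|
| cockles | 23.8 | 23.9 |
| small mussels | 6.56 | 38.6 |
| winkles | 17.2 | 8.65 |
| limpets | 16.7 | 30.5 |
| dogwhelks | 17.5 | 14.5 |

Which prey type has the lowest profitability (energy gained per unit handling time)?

small mussels

In descending order of E/h:
winkles: 17.2/8.65 = 1.99 kJ/s
dogwhelks: 17.5/14.5 = 1.21 kJ/s
cockles: 23.8/23.9 = 0.996 kJ/s
limpets: 16.7/30.5 = 0.548 kJ/s
small mussels: 6.56/38.6 = 0.17 kJ/s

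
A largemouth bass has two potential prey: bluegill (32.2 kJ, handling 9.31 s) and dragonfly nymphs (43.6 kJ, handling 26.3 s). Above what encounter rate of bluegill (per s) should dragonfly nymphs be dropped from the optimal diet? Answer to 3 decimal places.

Drop dragonfly nymphs once their profitability E₂/h₂ falls below the rate achievable on bluegill alone: E₂/h₂ = λE₁/(1 + λh₁).
Solve for λ: λE₁h₂ = E₂(1 + λh₁) → λ(E₁h₂ − E₂h₁) = E₂ → λ = E₂/(E₁h₂ − E₂h₁).
λ = 43.6/(32.2×26.3 − 43.6×9.31) = 43.6/440.9 = 0.09888 per s.

0.099 per s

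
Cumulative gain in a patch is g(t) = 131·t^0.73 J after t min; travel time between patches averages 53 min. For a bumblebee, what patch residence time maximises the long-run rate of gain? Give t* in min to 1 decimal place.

143.3 min

By the marginal value theorem, leave when the instantaneous gain rate g'(t) equals the habitat-wide average g(t)/(T + t).
g'(t) = 0.73·131·t^-0.27. Setting 0.73·131·t^-0.27 = 131·t^0.73/(53+t) gives 0.73(53+t) = t, so 0.27·t = 0.73×53.
t* = 0.73×53/0.27 = 143.3 min.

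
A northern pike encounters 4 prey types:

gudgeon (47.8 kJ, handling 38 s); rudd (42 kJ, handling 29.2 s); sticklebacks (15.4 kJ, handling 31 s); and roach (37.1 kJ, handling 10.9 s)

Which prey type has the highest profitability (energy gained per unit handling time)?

In descending order of E/h:
roach: 37.1/10.9 = 3.4 kJ/s
rudd: 42/29.2 = 1.44 kJ/s
gudgeon: 47.8/38 = 1.26 kJ/s
sticklebacks: 15.4/31 = 0.497 kJ/s

roach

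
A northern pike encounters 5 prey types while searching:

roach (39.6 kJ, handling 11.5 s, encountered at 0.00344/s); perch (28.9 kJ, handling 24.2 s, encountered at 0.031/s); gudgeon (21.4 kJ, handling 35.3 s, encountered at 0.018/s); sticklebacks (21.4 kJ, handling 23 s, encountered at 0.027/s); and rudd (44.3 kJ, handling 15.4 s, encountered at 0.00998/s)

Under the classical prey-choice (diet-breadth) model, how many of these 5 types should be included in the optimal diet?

Rank by E/h (kJ/s): roach 3.44, rudd 2.88, perch 1.19, sticklebacks 0.93, gudgeon 0.606. Include each in turn until the next type's E/h falls below the running intake rate.
Rate on top 1: 0.131. rudd: 2.88 > 0.131 → include.
Rate on top 2: 0.4847. perch: 1.19 > 0.4847 → include.
Rate on top 3: 0.7586. sticklebacks: 0.93 > 0.7586 → include.
Rate on top 4: 0.8002. gudgeon: 0.606 < 0.8002 → exclude; stop.
Optimal diet: roach, rudd, perch, sticklebacks — 4 of 5 types.

4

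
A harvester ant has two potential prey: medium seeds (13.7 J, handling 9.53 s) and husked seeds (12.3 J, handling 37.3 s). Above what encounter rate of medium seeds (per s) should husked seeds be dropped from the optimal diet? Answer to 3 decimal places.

0.031 per s

Drop husked seeds once their profitability E₂/h₂ falls below the rate achievable on medium seeds alone: E₂/h₂ = λE₁/(1 + λh₁).
Solve for λ: λE₁h₂ = E₂(1 + λh₁) → λ(E₁h₂ − E₂h₁) = E₂ → λ = E₂/(E₁h₂ − E₂h₁).
λ = 12.3/(13.7×37.3 − 12.3×9.53) = 12.3/393.8 = 0.03123 per s.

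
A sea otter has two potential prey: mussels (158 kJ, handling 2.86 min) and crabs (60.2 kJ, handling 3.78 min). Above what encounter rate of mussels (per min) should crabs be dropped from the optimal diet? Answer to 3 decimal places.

0.142 per min

The zero-one rule: include crabs iff E₂/h₂ > λE₁/(1+λh₁). Equality gives the switch point.
λE₁h₂ = E₂ + λE₂h₁ ⇒ λ = E₂/(E₁h₂ − E₂h₁) = 60.2/(597.2 − 172.2) = 0.1416 per min.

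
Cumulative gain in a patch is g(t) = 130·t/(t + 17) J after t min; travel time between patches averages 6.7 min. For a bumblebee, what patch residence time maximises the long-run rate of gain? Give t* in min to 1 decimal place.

Maximise g(t)/(T+t): set derivative to zero → g'(t)(T+t) = g(t).
g'(t) = 130·17/(t + 17)². Setting 130·17/(t+17)² = 130t/[(t+17)(6.7+t)] gives 17(6.7+t) = t(t+17), so t² = 17×6.7 = 113.9.
t* = √113.9 = 10.67 min.

10.7 min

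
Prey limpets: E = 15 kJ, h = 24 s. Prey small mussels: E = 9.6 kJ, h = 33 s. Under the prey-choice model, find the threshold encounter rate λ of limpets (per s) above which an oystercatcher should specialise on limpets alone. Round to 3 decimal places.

At the threshold, the rate on limpets alone equals the profitability of small mussels: λ·15/(1 + λ·24) = 9.6/33 = 0.2909.
Rearranging, λ(15 − 0.2909×24) = 0.2909, so λ = 0.2909/8.018 = 0.03628 per s.

0.036 per s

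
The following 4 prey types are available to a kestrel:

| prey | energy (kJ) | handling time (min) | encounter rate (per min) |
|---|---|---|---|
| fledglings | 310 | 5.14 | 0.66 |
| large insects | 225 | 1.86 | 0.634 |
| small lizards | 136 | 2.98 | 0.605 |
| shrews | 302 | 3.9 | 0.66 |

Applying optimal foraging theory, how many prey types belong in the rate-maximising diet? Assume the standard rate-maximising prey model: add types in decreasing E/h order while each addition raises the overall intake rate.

Profitabilities (E/h, kJ/min): large insects 121, shrews 77.4, fledglings 60.3, small lizards 45.6. Add prey in this order while the next type's profitability exceeds the intake rate on those already taken.
Rate on top 1: 65.46. shrews: 77.4 > 65.46 → include.
Rate on top 2: 71.94. fledglings: 60.3 < 71.94 → exclude; stop.
Optimal diet: large insects, shrews — 2 of 4 types.

2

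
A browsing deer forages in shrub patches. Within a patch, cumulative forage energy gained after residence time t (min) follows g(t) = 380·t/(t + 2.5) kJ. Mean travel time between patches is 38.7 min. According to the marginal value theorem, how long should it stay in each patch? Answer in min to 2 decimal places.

9.84 min

By the marginal value theorem, leave when the instantaneous gain rate g'(t) equals the habitat-wide average g(t)/(T + t).
g'(t) = 380·2.5/(t + 2.5)². Setting 380·2.5/(t+2.5)² = 380t/[(t+2.5)(38.7+t)] gives 2.5(38.7+t) = t(t+2.5), so t² = 2.5×38.7 = 96.75.
t* = √96.75 = 9.836 min.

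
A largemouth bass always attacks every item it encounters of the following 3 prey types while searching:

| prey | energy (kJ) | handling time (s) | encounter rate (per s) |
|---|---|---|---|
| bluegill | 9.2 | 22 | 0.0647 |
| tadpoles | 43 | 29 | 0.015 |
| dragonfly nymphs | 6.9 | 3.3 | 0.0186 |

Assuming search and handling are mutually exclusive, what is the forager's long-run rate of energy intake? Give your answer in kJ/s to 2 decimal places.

R = Σλ_iE_i / (1 + Σλ_ih_i)
Numerator: 0.0647×9.2 + 0.015×43 + 0.0186×6.9 = 1.369
Denominator: 1 + 0.0647×22 + 0.015×29 + 0.0186×3.3 = 2.92
R = 1.369/2.92 = 0.4687 kJ/s

0.47 kJ/s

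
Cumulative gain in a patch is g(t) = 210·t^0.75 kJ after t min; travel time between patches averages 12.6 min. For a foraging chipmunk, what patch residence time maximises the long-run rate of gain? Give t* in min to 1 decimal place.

By the marginal value theorem, leave when the instantaneous gain rate g'(t) equals the habitat-wide average g(t)/(T + t).
g'(t) = 0.75·210·t^-0.25. Setting 0.75·210·t^-0.25 = 210·t^0.75/(12.6+t) gives 0.75(12.6+t) = t, so 0.25·t = 0.75×12.6.
t* = 0.75×12.6/0.25 = 37.8 min.

37.8 min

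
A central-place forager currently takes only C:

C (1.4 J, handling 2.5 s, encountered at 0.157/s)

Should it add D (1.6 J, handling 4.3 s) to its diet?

Yes

Current rate: (0.157×1.4)/(1 + 0.157×2.5) = 0.1578 J/s.
Profitability of D: 1.6/4.3 = 0.3721 J/s.
Since 0.3721 > R, including D increases the long-run rate.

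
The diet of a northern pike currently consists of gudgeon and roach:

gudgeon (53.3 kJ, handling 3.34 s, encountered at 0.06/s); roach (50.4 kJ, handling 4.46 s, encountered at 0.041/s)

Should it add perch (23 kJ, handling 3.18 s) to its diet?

Intake rate on the current diet: R = (0.06×53.3 + 0.041×50.4) / (1 + 0.06×3.34 + 0.041×4.46) = 5.264/1.383 = 3.806 kJ/s.
Profitability of perch: 23/3.18 = 7.233 kJ/s.
7.233 > 3.806, so adding perch raises the average — include it.

Yes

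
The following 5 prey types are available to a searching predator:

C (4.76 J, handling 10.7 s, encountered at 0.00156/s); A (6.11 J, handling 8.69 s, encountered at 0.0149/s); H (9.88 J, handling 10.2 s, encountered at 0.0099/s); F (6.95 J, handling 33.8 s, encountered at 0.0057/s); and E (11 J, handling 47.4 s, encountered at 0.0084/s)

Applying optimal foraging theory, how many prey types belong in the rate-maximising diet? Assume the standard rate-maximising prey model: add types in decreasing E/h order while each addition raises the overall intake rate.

5

Profitabilities (E/h, J/s): H 0.969, A 0.703, C 0.445, E 0.232, F 0.206. Add prey in this order while the next type's profitability exceeds the intake rate on those already taken.
Rate on top 1: 0.08884. A: 0.703 > 0.08884 → include.
Rate on top 2: 0.1535. C: 0.445 > 0.1535 → include.
Rate on top 3: 0.1574. E: 0.232 > 0.1574 → include.
Rate on top 4: 0.1755. F: 0.206 > 0.1755 → include.
Optimal diet: H, A, C, E, F — 5 of 5 types.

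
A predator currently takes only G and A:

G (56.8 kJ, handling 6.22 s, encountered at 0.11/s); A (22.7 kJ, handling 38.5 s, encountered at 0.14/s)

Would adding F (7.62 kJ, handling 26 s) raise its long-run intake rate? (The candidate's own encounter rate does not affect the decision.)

On G and A alone, R = ΣλE/(1+Σλh) = 9.426/7.074 = 1.332 kJ/s.
Profitability of F: 7.62/26 = 0.2931 kJ/s.
0.2931 < 1.332, so adding F would lower the average — exclude it.

No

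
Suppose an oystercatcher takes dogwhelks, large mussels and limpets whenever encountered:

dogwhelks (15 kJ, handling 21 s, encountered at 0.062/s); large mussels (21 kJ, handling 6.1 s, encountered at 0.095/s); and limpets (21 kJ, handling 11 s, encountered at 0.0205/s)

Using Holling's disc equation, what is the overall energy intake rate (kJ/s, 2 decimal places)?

1.08 kJ/s

Energy encountered per unit search time: 0.062×15 + 0.095×21 + 0.0205×21 = 3.356 kJ/s.
Handling time per unit search time: 0.062×21 + 0.095×6.1 + 0.0205×11 = 2.107.
Rate = 3.356/(1 + 2.107) = 1.08 kJ/s.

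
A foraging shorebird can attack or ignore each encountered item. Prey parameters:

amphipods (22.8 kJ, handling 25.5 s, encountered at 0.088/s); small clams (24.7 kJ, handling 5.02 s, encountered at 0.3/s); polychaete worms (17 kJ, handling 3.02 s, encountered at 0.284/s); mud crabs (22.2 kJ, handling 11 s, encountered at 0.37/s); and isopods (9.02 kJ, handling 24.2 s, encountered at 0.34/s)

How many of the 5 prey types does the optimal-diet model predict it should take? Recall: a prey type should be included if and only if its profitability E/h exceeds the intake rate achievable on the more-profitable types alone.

2

Profitabilities (E/h, kJ/s): polychaete worms 5.63, small clams 4.92, mud crabs 2.02, amphipods 0.894, isopods 0.373. Add prey in this order while the next type's profitability exceeds the intake rate on those already taken.
Rate on top 1: 2.599. small clams: 4.92 > 2.599 → include.
Rate on top 2: 3.638. mud crabs: 2.02 < 3.638 → exclude; stop.
Optimal diet: polychaete worms, small clams — 2 of 5 types.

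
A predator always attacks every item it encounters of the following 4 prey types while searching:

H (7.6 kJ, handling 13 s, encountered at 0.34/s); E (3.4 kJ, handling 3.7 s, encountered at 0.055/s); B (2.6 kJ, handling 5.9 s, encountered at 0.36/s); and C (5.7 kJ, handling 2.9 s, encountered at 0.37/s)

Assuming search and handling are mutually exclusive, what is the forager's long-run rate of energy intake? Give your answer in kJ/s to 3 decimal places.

0.659 kJ/s

R = Σλ_iE_i / (1 + Σλ_ih_i)
Numerator: 0.34×7.6 + 0.055×3.4 + 0.36×2.6 + 0.37×5.7 = 5.816
Denominator: 1 + 0.34×13 + 0.055×3.7 + 0.36×5.9 + 0.37×2.9 = 8.82
R = 5.816/8.82 = 0.6594 kJ/s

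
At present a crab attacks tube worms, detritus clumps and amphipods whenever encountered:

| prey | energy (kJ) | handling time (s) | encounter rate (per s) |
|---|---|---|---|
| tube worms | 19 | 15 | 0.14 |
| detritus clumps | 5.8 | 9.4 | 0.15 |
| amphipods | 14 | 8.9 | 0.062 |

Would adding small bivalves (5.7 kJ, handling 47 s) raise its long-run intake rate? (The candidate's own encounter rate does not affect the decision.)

Intake rate on the current diet: R = (0.14×19 + 0.15×5.8 + 0.062×14) / (1 + 0.14×15 + 0.15×9.4 + 0.062×8.9) = 4.398/5.062 = 0.8689 kJ/s.
small bivalves: E/h = 5.7/47 = 0.1213 kJ/s.
Since 0.1213 < R, time spent handling small bivalves is better spent searching.

No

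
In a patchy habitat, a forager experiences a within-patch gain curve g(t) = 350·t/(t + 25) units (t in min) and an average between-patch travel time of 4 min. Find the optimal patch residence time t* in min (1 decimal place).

Optimal t* satisfies g'(t*) = g(t*)/(T + t*).
g'(t) = 350·25/(t + 25)². Setting 350·25/(t+25)² = 350t/[(t+25)(4+t)] gives 25(4+t) = t(t+25), so t² = 25×4 = 100.
t* = √100 = 10 min.

10.0 min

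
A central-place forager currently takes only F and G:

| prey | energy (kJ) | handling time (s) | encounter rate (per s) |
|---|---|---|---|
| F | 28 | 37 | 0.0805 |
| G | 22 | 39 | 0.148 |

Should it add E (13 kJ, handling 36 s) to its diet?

On F and G alone, R = ΣλE/(1+Σλh) = 5.51/9.75 = 0.5651 kJ/s.
E: E/h = 13/36 = 0.3611 kJ/s.
Since 0.3611 < R, time spent handling E is better spent searching.

No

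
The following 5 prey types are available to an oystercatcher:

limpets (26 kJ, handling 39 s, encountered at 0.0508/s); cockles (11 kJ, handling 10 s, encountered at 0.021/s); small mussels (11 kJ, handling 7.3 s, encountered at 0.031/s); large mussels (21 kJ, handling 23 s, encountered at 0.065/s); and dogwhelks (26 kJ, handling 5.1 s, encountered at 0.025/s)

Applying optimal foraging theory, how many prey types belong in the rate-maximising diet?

4

E/h in descending order: dogwhelks 5.1, small mussels 1.51, cockles 1.1, large mussels 0.913, limpets 0.667 kJ/s. The optimal diet is the largest prefix of this list for which every included type satisfies E_i/h_i > R on the types above it.
Rate on top 1: 0.5765. small mussels: 1.51 > 0.5765 → include.
Rate on top 2: 0.732. cockles: 1.1 > 0.732 → include.
Rate on top 3: 0.7814. large mussels: 0.913 > 0.7814 → include.
Rate on top 4: 0.8458. limpets: 0.667 < 0.8458 → exclude; stop.
Optimal diet: dogwhelks, small mussels, cockles, large mussels — 4 of 5 types.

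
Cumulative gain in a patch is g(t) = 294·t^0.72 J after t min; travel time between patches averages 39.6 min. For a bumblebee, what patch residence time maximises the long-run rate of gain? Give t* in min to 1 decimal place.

By the marginal value theorem, leave when the instantaneous gain rate g'(t) equals the habitat-wide average g(t)/(T + t).
g'(t) = 0.72·294·t^-0.28. Setting 0.72·294·t^-0.28 = 294·t^0.72/(39.6+t) gives 0.72(39.6+t) = t, so 0.28·t = 0.72×39.6.
t* = 0.72×39.6/0.28 = 101.8 min.

101.8 min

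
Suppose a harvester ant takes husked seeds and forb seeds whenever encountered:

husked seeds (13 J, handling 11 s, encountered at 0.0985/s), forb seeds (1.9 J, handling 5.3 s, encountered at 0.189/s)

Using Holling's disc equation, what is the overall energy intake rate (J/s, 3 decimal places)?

0.531 J/s

R = (0.0985×13 + 0.189×1.9) / (1 + 0.0985×11 + 0.189×5.3) = 1.64/3.085 = 0.5314 J/s.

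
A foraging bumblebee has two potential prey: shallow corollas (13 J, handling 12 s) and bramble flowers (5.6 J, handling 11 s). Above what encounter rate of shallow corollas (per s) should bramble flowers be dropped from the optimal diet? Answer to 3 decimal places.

0.074 per s

At the threshold, the rate on shallow corollas alone equals the profitability of bramble flowers: λ·13/(1 + λ·12) = 5.6/11 = 0.5091.
Rearranging, λ(13 − 0.5091×12) = 0.5091, so λ = 0.5091/6.891 = 0.07388 per s.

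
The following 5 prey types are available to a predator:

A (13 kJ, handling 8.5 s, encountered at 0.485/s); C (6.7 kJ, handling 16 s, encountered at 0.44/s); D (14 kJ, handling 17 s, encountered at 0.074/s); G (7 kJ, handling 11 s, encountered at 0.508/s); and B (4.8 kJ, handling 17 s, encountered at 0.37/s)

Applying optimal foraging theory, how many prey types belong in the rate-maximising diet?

Profitabilities (E/h, kJ/s): A 1.53, D 0.824, G 0.636, C 0.419, B 0.282. Add prey in this order while the next type's profitability exceeds the intake rate on those already taken.
Rate on top 1: 1.231. D: 0.824 < 1.231 → exclude; stop.
Optimal diet: A — 1 of 5 types.

1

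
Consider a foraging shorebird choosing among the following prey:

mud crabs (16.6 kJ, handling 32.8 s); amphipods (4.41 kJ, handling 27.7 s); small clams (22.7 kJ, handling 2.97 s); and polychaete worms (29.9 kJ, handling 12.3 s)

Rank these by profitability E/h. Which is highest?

Profitability E/h (kJ/s): mud crabs = 16.6/32.8 = 0.506, amphipods = 4.41/27.7 = 0.159, small clams = 22.7/2.97 = 7.64, polychaete worms = 29.9/12.3 = 2.43.
Ranked: small clams > polychaete worms > mud crabs > amphipods.

small clams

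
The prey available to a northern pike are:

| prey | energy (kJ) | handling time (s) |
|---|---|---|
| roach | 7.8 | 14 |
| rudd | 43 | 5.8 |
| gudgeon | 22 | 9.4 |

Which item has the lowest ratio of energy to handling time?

Profitability E/h (kJ/s): roach = 7.8/14 = 0.557, rudd = 43/5.8 = 7.41, gudgeon = 22/9.4 = 2.34.
Ranked: rudd > gudgeon > roach.

roach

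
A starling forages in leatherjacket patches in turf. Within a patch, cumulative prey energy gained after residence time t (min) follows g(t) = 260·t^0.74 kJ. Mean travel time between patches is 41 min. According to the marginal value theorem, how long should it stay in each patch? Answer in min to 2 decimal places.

By the marginal value theorem, leave when the instantaneous gain rate g'(t) equals the habitat-wide average g(t)/(T + t).
g'(t) = 0.74·260·t^-0.26. Setting 0.74·260·t^-0.26 = 260·t^0.74/(41+t) gives 0.74(41+t) = t, so 0.26·t = 0.74×41.
t* = 0.74×41/0.26 = 116.7 min.

116.69 min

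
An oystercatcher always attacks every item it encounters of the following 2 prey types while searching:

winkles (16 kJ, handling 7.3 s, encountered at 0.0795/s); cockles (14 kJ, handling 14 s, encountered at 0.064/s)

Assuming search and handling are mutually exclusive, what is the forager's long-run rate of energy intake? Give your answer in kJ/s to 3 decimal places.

Energy encountered per unit search time: 0.0795×16 + 0.064×14 = 2.168 kJ/s.
Handling time per unit search time: 0.0795×7.3 + 0.064×14 = 1.476.
Rate = 2.168/(1 + 1.476) = 0.8755 kJ/s.

0.875 kJ/s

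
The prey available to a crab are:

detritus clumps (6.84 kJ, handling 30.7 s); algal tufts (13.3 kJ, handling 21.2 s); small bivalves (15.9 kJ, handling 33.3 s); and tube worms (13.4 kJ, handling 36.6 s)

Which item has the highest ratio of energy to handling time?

algal tufts

Profitability E/h (kJ/s): detritus clumps = 6.84/30.7 = 0.223, algal tufts = 13.3/21.2 = 0.627, small bivalves = 15.9/33.3 = 0.477, tube worms = 13.4/36.6 = 0.366.
Ranked: algal tufts > small bivalves > tube worms > detritus clumps.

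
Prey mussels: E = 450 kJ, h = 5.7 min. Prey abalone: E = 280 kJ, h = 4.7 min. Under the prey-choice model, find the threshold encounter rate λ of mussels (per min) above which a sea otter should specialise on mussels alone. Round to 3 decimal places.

The zero-one rule: include abalone iff E₂/h₂ > λE₁/(1+λh₁). Equality gives the switch point.
λE₁h₂ = E₂ + λE₂h₁ ⇒ λ = E₂/(E₁h₂ − E₂h₁) = 280/(2115 − 1596) = 0.5395 per min.

0.539 per min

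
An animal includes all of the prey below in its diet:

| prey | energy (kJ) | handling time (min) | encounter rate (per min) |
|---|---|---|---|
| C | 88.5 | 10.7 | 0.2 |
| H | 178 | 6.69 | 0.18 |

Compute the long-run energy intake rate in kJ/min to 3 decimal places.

11.450 kJ/min

R = (0.2×88.5 + 0.18×178) / (1 + 0.2×10.7 + 0.18×6.69) = 49.74/4.344 = 11.45 kJ/min.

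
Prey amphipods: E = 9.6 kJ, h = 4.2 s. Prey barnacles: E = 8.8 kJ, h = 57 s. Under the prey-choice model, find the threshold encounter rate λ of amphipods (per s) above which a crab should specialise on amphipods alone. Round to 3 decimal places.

Drop barnacles once their profitability E₂/h₂ falls below the rate achievable on amphipods alone: E₂/h₂ = λE₁/(1 + λh₁).
Solve for λ: λE₁h₂ = E₂(1 + λh₁) → λ(E₁h₂ − E₂h₁) = E₂ → λ = E₂/(E₁h₂ − E₂h₁).
λ = 8.8/(9.6×57 − 8.8×4.2) = 8.8/510.2 = 0.01725 per s.

0.017 per s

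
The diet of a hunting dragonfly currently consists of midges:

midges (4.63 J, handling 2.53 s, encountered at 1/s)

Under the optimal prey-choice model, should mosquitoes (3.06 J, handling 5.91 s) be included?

No

Intake rate on the current diet: R = (1×4.63) / (1 + 1×2.53) = 4.63/3.53 = 1.312 J/s.
mosquitoes: E/h = 3.06/5.91 = 0.5178 J/s.
Since 0.5178 < R, time spent handling mosquitoes is better spent searching.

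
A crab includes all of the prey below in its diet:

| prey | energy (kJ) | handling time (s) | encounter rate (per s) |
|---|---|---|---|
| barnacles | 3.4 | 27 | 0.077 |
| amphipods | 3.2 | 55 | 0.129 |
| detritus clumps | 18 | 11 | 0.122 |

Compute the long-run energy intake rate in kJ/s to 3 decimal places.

0.249 kJ/s

R = Σλ_iE_i / (1 + Σλ_ih_i)
Numerator: 0.077×3.4 + 0.129×3.2 + 0.122×18 = 2.871
Denominator: 1 + 0.077×27 + 0.129×55 + 0.122×11 = 11.52
R = 2.871/11.52 = 0.2493 kJ/s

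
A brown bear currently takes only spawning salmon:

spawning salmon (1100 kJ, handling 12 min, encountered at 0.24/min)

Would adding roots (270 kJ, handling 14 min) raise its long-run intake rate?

No

Current rate: (0.24×1100)/(1 + 0.24×12) = 68.04 kJ/min.
roots: E/h = 270/14 = 19.29 kJ/min.
19.29 < 68.04, so adding roots would lower the average — exclude it.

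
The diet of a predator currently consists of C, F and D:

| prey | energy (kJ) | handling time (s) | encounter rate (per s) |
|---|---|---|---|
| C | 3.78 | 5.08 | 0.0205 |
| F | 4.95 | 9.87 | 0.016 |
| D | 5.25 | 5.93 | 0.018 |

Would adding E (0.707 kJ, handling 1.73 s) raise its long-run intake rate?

Intake rate on the current diet: R = (0.0205×3.78 + 0.016×4.95 + 0.018×5.25) / (1 + 0.0205×5.08 + 0.016×9.87 + 0.018×5.93) = 0.2512/1.369 = 0.1835 kJ/s.
Profitability of E: 0.707/1.73 = 0.4087 kJ/s.
Since 0.4087 > R, including E increases the long-run rate.

Yes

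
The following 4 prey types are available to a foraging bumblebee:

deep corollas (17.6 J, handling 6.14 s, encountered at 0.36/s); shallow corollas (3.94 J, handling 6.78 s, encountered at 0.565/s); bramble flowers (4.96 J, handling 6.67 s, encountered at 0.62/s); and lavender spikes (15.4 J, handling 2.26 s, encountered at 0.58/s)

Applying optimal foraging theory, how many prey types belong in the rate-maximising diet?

Rank by E/h (J/s): lavender spikes 6.81, deep corollas 2.87, bramble flowers 0.744, shallow corollas 0.581. Include each in turn until the next type's E/h falls below the running intake rate.
Rate on top 1: 3.865. deep corollas: 2.87 < 3.865 → exclude; stop.
Optimal diet: lavender spikes — 1 of 4 types.

1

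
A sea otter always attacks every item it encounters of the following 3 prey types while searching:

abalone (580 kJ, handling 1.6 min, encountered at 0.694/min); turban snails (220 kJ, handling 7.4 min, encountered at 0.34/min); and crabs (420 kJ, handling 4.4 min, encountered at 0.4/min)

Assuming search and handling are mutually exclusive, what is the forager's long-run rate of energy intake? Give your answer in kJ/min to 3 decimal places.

101.046 kJ/min

R = Σλ_iE_i / (1 + Σλ_ih_i)
Numerator: 0.694×580 + 0.34×220 + 0.4×420 = 645.3
Denominator: 1 + 0.694×1.6 + 0.34×7.4 + 0.4×4.4 = 6.386
R = 645.3/6.386 = 101 kJ/min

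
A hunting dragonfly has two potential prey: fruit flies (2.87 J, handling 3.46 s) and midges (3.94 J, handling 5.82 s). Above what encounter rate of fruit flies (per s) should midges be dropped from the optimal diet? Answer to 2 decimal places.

Drop midges once their profitability E₂/h₂ falls below the rate achievable on fruit flies alone: E₂/h₂ = λE₁/(1 + λh₁).
Solve for λ: λE₁h₂ = E₂(1 + λh₁) → λ(E₁h₂ − E₂h₁) = E₂ → λ = E₂/(E₁h₂ − E₂h₁).
λ = 3.94/(2.87×5.82 − 3.94×3.46) = 3.94/3.071 = 1.283 per s.

1.28 per s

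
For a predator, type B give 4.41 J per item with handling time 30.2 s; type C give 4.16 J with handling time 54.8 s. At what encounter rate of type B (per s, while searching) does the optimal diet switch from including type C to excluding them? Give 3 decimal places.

Drop type C once their profitability E₂/h₂ falls below the rate achievable on type B alone: E₂/h₂ = λE₁/(1 + λh₁).
Solve for λ: λE₁h₂ = E₂(1 + λh₁) → λ(E₁h₂ − E₂h₁) = E₂ → λ = E₂/(E₁h₂ − E₂h₁).
λ = 4.16/(4.41×54.8 − 4.16×30.2) = 4.16/116 = 0.03585 per s.

0.036 per s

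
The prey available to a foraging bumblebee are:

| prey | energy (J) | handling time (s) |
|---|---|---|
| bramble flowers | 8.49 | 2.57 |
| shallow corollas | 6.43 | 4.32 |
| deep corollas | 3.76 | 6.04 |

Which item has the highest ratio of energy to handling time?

bramble flowers

In descending order of E/h:
bramble flowers: 8.49/2.57 = 3.3 J/s
shallow corollas: 6.43/4.32 = 1.49 J/s
deep corollas: 3.76/6.04 = 0.623 J/s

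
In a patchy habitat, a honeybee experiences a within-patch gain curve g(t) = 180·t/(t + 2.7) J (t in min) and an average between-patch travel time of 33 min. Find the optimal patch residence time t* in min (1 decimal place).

9.4 min

Optimal t* satisfies g'(t*) = g(t*)/(T + t*).
g'(t) = 180·2.7/(t + 2.7)². Setting 180·2.7/(t+2.7)² = 180t/[(t+2.7)(33+t)] gives 2.7(33+t) = t(t+2.7), so t² = 2.7×33 = 89.1.
t* = √89.1 = 9.439 min.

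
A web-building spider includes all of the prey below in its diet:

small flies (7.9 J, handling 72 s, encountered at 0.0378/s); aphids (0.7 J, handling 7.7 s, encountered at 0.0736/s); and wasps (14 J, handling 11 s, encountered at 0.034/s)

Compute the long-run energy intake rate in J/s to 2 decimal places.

0.18 J/s

R = Σλ_iE_i / (1 + Σλ_ih_i)
Numerator: 0.0378×7.9 + 0.0736×0.7 + 0.034×14 = 0.8261
Denominator: 1 + 0.0378×72 + 0.0736×7.7 + 0.034×11 = 4.662
R = 0.8261/4.662 = 0.1772 J/s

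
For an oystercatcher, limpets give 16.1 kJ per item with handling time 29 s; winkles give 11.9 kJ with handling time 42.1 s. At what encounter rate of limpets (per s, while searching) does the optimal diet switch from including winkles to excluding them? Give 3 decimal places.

0.036 per s

At the threshold, the rate on limpets alone equals the profitability of winkles: λ·16.1/(1 + λ·29) = 11.9/42.1 = 0.2827.
Rearranging, λ(16.1 − 0.2827×29) = 0.2827, so λ = 0.2827/7.903 = 0.03577 per s.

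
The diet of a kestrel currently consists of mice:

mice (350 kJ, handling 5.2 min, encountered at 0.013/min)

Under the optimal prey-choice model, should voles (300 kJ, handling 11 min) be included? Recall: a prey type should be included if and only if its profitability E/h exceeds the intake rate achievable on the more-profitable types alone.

Yes

On mice alone, R = ΣλE/(1+Σλh) = 4.55/1.068 = 4.262 kJ/min.
Profitability of voles: 300/11 = 27.27 kJ/min.
Since 27.27 > R, including voles increases the long-run rate.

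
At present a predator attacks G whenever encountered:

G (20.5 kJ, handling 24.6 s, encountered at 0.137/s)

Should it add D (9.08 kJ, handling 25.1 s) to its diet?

No

On G alone, R = ΣλE/(1+Σλh) = 2.809/4.37 = 0.6426 kJ/s.
D: E/h = 9.08/25.1 = 0.3618 kJ/s.
0.3618 < 0.6426, so adding D would lower the average — exclude it.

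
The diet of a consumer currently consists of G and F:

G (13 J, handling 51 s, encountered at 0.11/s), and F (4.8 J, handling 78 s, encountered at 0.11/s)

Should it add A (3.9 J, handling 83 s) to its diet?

No

Current rate: (0.11×13 + 0.11×4.8)/(1 + 0.11×51 + 0.11×78) = 0.1289 J/s.
Profitability of A: 3.9/83 = 0.04699 J/s.
Since 0.04699 < R, time spent handling A is better spent searching.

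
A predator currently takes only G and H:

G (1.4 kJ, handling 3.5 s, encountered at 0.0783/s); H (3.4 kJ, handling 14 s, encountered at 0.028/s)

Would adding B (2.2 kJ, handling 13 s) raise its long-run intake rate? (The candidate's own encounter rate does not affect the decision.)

Yes

Intake rate on the current diet: R = (0.0783×1.4 + 0.028×3.4) / (1 + 0.0783×3.5 + 0.028×14) = 0.2048/1.666 = 0.1229 kJ/s.
B: E/h = 2.2/13 = 0.1692 kJ/s.
Since 0.1692 > R, including B increases the long-run rate.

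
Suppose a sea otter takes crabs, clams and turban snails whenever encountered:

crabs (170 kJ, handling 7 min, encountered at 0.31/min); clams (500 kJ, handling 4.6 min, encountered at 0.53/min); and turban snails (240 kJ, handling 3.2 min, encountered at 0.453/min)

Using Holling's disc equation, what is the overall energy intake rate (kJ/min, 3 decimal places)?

R = (0.31×170 + 0.53×500 + 0.453×240) / (1 + 0.31×7 + 0.53×4.6 + 0.453×3.2) = 426.4/7.058 = 60.42 kJ/min.

60.420 kJ/min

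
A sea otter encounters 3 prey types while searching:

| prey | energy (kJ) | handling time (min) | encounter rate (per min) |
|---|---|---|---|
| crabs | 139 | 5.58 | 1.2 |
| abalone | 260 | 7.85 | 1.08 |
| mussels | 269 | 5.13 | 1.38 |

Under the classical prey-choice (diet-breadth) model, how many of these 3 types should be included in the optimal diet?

1

Rank by E/h (kJ/min): mussels 52.4, abalone 33.1, crabs 24.9. Include each in turn until the next type's E/h falls below the running intake rate.
Rate on top 1: 45.95. abalone: 33.1 < 45.95 → exclude; stop.
Optimal diet: mussels — 1 of 3 types.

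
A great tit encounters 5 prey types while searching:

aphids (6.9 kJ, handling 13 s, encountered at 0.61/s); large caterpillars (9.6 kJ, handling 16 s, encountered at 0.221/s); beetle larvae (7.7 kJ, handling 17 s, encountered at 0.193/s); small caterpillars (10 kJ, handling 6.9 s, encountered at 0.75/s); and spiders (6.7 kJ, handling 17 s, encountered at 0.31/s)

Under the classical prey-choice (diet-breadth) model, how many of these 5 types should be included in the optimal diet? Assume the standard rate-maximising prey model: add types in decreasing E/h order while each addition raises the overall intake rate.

Profitabilities (E/h, kJ/s): small caterpillars 1.45, large caterpillars 0.6, aphids 0.531, beetle larvae 0.453, spiders 0.394. Add prey in this order while the next type's profitability exceeds the intake rate on those already taken.
Rate on top 1: 1.215. large caterpillars: 0.6 < 1.215 → exclude; stop.
Optimal diet: small caterpillars — 1 of 5 types.

1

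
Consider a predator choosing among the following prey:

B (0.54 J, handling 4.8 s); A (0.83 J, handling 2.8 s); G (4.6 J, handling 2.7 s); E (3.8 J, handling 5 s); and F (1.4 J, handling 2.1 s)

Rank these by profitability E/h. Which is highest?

In descending order of E/h:
G: 4.6/2.7 = 1.7 J/s
E: 3.8/5 = 0.76 J/s
F: 1.4/2.1 = 0.667 J/s
A: 0.83/2.8 = 0.296 J/s
B: 0.54/4.8 = 0.113 J/s

G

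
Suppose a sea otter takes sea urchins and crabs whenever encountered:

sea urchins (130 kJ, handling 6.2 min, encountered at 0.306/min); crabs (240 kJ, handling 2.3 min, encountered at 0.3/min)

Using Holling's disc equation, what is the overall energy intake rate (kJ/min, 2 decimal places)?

Energy encountered per unit search time: 0.306×130 + 0.3×240 = 111.8 kJ/min.
Handling time per unit search time: 0.306×6.2 + 0.3×2.3 = 2.587.
Rate = 111.8/(1 + 2.587) = 31.16 kJ/min.

31.16 kJ/min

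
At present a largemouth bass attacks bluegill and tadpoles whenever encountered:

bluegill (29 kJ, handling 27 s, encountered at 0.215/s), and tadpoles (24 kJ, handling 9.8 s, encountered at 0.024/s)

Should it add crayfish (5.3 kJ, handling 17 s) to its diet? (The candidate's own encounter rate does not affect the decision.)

No

On bluegill and tadpoles alone, R = ΣλE/(1+Σλh) = 6.811/7.04 = 0.9674 kJ/s.
crayfish: E/h = 5.3/17 = 0.3118 kJ/s.
Since 0.3118 < R, time spent handling crayfish is better spent searching.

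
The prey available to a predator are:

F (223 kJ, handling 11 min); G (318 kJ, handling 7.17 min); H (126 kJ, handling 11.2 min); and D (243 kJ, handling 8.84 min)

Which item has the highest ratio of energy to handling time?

Profitability E/h (kJ/min): F = 223/11 = 20.3, G = 318/7.17 = 44.4, H = 126/11.2 = 11.2, D = 243/8.84 = 27.5.
Ranked: G > D > F > H.

G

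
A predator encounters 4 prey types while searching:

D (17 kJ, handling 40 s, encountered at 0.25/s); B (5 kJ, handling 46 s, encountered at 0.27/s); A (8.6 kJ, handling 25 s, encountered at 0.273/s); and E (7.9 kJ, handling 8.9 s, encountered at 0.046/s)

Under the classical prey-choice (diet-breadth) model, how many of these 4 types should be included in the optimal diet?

2

Profitabilities (E/h, kJ/s): E 0.888, D 0.425, A 0.344, B 0.109. Add prey in this order while the next type's profitability exceeds the intake rate on those already taken.
Rate on top 1: 0.2578. D: 0.425 > 0.2578 → include.
Rate on top 2: 0.4044. A: 0.344 < 0.4044 → exclude; stop.
Optimal diet: E, D — 2 of 4 types.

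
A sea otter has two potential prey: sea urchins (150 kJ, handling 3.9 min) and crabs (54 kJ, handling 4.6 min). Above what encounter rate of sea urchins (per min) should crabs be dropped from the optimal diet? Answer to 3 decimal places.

0.113 per min

At the threshold, the rate on sea urchins alone equals the profitability of crabs: λ·150/(1 + λ·3.9) = 54/4.6 = 11.74.
Rearranging, λ(150 − 11.74×3.9) = 11.74, so λ = 11.74/104.2 = 0.1126 per min.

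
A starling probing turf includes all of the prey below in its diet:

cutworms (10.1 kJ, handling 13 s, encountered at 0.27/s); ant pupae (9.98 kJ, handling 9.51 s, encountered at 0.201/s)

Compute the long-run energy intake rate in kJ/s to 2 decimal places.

0.74 kJ/s

R = (0.27×10.1 + 0.201×9.98) / (1 + 0.27×13 + 0.201×9.51) = 4.733/6.422 = 0.7371 kJ/s.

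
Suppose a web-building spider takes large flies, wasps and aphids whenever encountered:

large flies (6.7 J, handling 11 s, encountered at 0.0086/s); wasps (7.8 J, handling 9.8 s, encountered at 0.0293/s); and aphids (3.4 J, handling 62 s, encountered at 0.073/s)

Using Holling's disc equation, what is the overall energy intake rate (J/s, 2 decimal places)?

Energy encountered per unit search time: 0.0086×6.7 + 0.0293×7.8 + 0.073×3.4 = 0.5344 J/s.
Handling time per unit search time: 0.0086×11 + 0.0293×9.8 + 0.073×62 = 4.908.
Rate = 0.5344/(1 + 4.908) = 0.09045 J/s.

0.09 J/s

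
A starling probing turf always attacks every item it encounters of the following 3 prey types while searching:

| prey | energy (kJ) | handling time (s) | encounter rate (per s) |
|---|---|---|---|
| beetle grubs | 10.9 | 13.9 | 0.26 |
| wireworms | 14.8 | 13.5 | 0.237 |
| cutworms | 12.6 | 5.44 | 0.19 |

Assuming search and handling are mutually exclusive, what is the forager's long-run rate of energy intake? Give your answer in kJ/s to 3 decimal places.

Energy encountered per unit search time: 0.26×10.9 + 0.237×14.8 + 0.19×12.6 = 8.736 kJ/s.
Handling time per unit search time: 0.26×13.9 + 0.237×13.5 + 0.19×5.44 = 7.847.
Rate = 8.736/(1 + 7.847) = 0.9874 kJ/s.

0.987 kJ/s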